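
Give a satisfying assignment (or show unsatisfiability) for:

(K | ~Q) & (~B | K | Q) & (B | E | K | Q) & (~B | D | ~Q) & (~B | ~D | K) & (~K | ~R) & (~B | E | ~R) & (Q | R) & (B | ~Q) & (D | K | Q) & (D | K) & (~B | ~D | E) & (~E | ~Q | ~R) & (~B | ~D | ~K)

E = True; K = False; B = False; Q = False; D = True; R = True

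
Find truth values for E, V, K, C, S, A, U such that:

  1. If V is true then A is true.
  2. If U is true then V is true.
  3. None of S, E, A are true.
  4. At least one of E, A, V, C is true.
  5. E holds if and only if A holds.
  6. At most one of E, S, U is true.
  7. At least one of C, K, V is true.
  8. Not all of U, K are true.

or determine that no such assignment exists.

E = False, V = False, K = False, C = True, S = False, A = False, U = False

  (1) V=F ⇒ A: vacuous ✓
  (2) U=F ⇒ V: vacuous ✓
  (3) {S, E, A}: 0 true — none ✓
  (4) {E, A, V, C}: 1 true — at least one ✓
  (5) E=F, A=F — same ✓
  (6) {E, S, U}: 0 true — at most one ✓
  (7) {C, K, V}: 1 true — at least one ✓
  (8) {U, K}: 0/2 true — not all ✓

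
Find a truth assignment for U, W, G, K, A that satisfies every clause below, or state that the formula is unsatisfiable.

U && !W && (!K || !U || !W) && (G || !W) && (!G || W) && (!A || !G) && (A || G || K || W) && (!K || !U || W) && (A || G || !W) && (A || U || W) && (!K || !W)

Unit clause (U) forces U = True.
Unit clause (!W) forces W = False.
In (!G || W) only !G is left, so G = False.
In (!K || !U || W) only !K is left, so K = False.
In (A || G || K || W) only A is left, so A = True.
All clauses satisfied.

U = True, W = False, G = False, K = False, A = True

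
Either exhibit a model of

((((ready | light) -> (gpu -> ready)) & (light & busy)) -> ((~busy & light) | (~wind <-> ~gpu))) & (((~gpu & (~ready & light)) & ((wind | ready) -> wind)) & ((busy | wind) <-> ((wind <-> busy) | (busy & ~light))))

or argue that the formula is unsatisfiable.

Case light = True: the formula simplifies to (((gpu -> ready) & busy) -> (~busy | (~wind <-> ~gpu))) & (((~gpu & ~ready) & ((wind | ready) -> wind)) & ((busy | wind) <-> (wind <-> busy))).
  gpu = True: the conjunct ~gpu is False.
  gpu = False: simplifies to (busy -> (~busy | ~wind)) & ((~ready & ((wind | ready) -> wind)) & ((busy | wind) <-> (wind <-> busy))).
    ready = True: the conjunct ~ready is False.
    ready = False: simplifies to (busy -> (~busy | ~wind)) & ((wind -> wind) & ((busy | wind) <-> (wind <-> busy))).
      wind = True: simplifies to (busy -> ~busy) & busy.
        busy = True: the conjunct busy -> ~busy becomes True -> ~True = False.
        busy = False: the conjunct busy is False.
      wind = False: simplifies to busy <-> ~busy.
        busy = True: this becomes True <-> ~True = False.
        busy = False: this becomes False <-> ~False = False.
Case light = False: the conjunct light is False.
Both cases fail — unsatisfiable.

UNSATISFIABLE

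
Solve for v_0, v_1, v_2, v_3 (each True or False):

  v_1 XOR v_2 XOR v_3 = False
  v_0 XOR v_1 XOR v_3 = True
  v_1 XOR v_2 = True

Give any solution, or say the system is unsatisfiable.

v_0 = True, v_1 = True, v_2 = False, v_3 = True

v_1 XOR v_2 XOR v_3 = T XOR F XOR T = False ✓
v_0 XOR v_1 XOR v_3 = T XOR T XOR T = True ✓
v_1 XOR v_2 = T XOR F = True ✓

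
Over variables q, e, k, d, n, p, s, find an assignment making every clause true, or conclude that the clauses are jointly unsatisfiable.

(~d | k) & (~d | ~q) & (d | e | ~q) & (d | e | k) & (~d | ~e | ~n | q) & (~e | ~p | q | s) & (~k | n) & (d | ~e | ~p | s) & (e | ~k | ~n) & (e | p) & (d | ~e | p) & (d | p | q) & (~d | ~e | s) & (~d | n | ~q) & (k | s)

Set q = False.
Set e = True.
Set k = False.
  then (~d | k) forces d = False.
  then (d | ~e | p) forces p = True.
  then (k | s) forces s = True.
Set n = False.
All clauses satisfied.

q = False, e = True, k = False, d = False, n = False, p = True, s = True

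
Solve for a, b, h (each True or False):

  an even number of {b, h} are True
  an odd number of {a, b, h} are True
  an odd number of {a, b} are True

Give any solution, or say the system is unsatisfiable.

a=T, b=F, h=F

{b, h}: 0 true → even ✓
{a, b, h}: 1 true → odd ✓
{a, b}: 1 true → odd ✓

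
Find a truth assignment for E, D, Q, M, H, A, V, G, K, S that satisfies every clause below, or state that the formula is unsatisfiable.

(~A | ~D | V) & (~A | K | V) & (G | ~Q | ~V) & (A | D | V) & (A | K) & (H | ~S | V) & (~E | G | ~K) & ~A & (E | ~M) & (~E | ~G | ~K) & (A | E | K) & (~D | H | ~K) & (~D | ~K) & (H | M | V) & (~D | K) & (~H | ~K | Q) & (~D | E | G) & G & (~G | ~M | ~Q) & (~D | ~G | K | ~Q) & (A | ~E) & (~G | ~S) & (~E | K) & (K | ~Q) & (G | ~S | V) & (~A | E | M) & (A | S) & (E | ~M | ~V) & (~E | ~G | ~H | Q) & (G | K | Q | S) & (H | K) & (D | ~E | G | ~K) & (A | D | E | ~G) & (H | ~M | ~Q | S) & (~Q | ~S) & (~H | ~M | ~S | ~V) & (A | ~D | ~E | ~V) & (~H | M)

Case A = True:
  Clause (~A) is falsified — contradiction.
Case A = False:
  (A | K) forces K = True.
  (~D | ~K) forces D = False.
  (A | D | V) forces V = True.
  (G) forces G = True.
  (~E | ~G | ~K) forces E = False.
  Clause (A | D | E | ~G) is falsified — contradiction.
Both cases fail, so the formula is unsatisfiable.

No satisfying assignment exists.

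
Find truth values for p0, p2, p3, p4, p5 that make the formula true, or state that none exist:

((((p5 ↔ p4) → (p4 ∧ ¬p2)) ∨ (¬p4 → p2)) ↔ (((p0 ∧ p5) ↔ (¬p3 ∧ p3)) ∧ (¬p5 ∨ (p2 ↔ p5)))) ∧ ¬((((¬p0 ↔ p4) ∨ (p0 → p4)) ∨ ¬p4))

Unsatisfiable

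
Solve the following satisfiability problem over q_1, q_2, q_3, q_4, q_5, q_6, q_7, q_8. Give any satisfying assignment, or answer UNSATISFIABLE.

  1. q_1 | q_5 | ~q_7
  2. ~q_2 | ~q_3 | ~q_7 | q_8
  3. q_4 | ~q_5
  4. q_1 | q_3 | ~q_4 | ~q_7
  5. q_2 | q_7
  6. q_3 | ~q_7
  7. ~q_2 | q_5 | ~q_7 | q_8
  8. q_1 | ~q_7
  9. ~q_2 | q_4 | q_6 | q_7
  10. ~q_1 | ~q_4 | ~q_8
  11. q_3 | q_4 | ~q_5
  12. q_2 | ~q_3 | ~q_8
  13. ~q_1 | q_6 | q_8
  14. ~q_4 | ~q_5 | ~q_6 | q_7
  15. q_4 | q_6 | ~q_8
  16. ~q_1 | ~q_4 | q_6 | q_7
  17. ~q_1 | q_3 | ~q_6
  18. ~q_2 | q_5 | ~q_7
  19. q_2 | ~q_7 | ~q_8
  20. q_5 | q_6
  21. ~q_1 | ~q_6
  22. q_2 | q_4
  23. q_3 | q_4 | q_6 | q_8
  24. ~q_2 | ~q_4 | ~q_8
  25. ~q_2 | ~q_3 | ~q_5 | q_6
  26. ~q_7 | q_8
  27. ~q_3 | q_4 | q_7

q_1 = False, q_2 = True, q_3 = False, q_4 = False, q_5 = False, q_6 = True, q_7 = False, q_8 = False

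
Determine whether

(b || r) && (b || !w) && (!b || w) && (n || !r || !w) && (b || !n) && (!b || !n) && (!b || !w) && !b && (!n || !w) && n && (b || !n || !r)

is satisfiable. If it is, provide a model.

Case n = True:
  (b || !n) forces b = True.
  Clause (!b || !n) is falsified — contradiction.
Case n = False:
  Clause (n) is falsified — contradiction.
Both cases fail, so the formula is unsatisfiable.

The formula is unsatisfiable.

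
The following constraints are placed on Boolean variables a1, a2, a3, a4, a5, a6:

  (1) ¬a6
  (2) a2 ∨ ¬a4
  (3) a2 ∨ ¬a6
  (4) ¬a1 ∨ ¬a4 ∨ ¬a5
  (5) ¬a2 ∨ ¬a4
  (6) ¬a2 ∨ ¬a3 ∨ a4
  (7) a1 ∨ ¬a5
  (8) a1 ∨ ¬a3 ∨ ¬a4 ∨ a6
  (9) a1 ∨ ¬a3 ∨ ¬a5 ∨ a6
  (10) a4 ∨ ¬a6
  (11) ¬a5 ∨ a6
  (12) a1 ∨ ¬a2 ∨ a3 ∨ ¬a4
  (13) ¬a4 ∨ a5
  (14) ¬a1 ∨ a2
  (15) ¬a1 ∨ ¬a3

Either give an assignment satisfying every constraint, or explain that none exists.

Unit clause (¬a6) forces a6 = False.
In (¬a5 ∨ a6) only ¬a5 is left, so a5 = False.
In (¬a4 ∨ a5) only ¬a4 is left, so a4 = False.
Set a1 = False.
Set a2 = True.
  then (¬a2 ∨ ¬a3 ∨ a4) forces a3 = False.
All clauses satisfied.

a1=F, a2=T, a3=F, a4=F, a5=F, a6=F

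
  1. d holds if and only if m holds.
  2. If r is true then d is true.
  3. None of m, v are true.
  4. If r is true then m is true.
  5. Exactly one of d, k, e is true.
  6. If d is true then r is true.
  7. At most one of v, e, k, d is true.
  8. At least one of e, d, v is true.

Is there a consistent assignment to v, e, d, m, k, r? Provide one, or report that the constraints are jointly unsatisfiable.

v=F, e=T, d=F, m=F, k=F, r=F

  (1) d=F, m=F — same ✓
  (2) r=F ⇒ d: vacuous ✓
  (3) {m, v}: 0 true — none ✓
  (4) r=F ⇒ m: vacuous ✓
  (5) {d, k, e}: 1 true — exactly one ✓
  (6) d=F ⇒ r: vacuous ✓
  (7) {v, e, k, d}: 1 true — at most one ✓
  (8) {e, d, v}: 1 true — at least one ✓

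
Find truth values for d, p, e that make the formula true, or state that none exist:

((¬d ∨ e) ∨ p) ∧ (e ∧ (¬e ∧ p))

Unsatisfiable

Case e = True: the conjunct ¬e is False.
Case e = False: the conjunct e is False.
Both cases fail — unsatisfiable.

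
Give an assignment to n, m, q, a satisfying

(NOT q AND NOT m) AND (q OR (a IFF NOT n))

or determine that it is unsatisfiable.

n=F; m=F; q=F; a=T

  NOT q AND NOT m = True
    NOT q = True
    NOT m = True
  q OR (a IFF NOT n) = True
    a IFF NOT n = True
      NOT n = True
Both conjuncts True, so the formula holds.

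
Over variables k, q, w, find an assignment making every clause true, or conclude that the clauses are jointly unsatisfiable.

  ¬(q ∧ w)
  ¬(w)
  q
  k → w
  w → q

k = False, q = True, w = False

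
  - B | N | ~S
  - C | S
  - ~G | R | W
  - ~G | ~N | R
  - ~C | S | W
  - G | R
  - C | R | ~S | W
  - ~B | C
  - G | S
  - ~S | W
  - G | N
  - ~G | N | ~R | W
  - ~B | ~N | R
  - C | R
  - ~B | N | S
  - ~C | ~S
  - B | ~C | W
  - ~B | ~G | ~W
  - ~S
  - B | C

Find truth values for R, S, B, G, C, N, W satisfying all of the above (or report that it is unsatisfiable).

Unit clause (~S) forces S = False.
In (C | S) only C is left, so C = True.
In (~C | S | W) only W is left, so W = True.
In (G | S) only G is left, so G = True.
In (~B | ~G | ~W) only ~B is left, so B = False.
Set R = True.
Set N = False.
All clauses satisfied.

R: True; S: False; B: False; G: True; C: True; N: False; W: True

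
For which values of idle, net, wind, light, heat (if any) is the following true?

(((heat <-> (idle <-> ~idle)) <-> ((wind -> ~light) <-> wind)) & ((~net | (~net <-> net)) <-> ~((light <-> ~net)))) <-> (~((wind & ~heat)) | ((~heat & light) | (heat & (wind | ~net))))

idle = False, net = True, wind = False, light = False, heat = True

  (((heat <-> (idle <-> ~idle)) <-> ((wind -> ~light) <-> wind)) & ((~net | (~net <-> net)) <-> ~((light <-> ~net)))) <-> (~((wind & ~heat)) | ((~heat & light) | (heat & (wind | ~net)))) = True
    ((heat <-> (idle <-> ~idle)) <-> ((wind -> ~light) <-> wind)) & ((~net | (~net <-> net)) <-> ~((light <-> ~net))) = True
      (heat <-> (idle <-> ~idle)) <-> ((wind -> ~light) <-> wind) = True
        heat <-> (idle <-> ~idle) = False
          idle <-> ~idle = False
            ~idle = True
        (wind -> ~light) <-> wind = False
          wind -> ~light = True
            ~light = True
      (~net | (~net <-> net)) <-> ~((light <-> ~net)) = True
        ~net | (~net <-> net) = False
          ~net = False
          ~net <-> net = False
            ~net = False
        ~((light <-> ~net)) = False
          light <-> ~net = True
            ~net = False
    ~((wind & ~heat)) | ((~heat & light) | (heat & (wind | ~net))) = True
      ~((wind & ~heat)) = True
        wind & ~heat = False
          ~heat = False
      (~heat & light) | (heat & (wind | ~net)) = False
        ~heat & light = False
          ~heat = False
        heat & (wind | ~net) = False
          wind | ~net = False
            ~net = False
The formula evaluates to True.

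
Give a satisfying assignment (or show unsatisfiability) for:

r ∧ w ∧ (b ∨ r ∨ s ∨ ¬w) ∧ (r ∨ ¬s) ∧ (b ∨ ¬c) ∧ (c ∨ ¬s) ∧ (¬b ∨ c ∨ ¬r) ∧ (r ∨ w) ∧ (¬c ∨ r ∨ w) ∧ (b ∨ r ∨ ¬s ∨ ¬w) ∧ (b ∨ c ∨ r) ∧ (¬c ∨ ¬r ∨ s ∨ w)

w=T, c=T, b=T, s=T, r=T

Unit clause (r) forces r = True.
Unit clause (w) forces w = True.
Set c = True.
  then (b ∨ ¬c) forces b = True.
Set s = True.
All clauses satisfied.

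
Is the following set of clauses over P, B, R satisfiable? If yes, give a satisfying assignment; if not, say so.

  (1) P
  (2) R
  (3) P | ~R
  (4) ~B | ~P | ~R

P=T, B=F, R=T

Unit clause (P) forces P = True.
Unit clause (R) forces R = True.
In (~B | ~P | ~R) only ~B is left, so B = False.
Check each clause:
  (P): P holds.
  (R): R holds.
  (P | ~R): P holds.
  (~B | ~P | ~R): ~B holds.
All clauses satisfied.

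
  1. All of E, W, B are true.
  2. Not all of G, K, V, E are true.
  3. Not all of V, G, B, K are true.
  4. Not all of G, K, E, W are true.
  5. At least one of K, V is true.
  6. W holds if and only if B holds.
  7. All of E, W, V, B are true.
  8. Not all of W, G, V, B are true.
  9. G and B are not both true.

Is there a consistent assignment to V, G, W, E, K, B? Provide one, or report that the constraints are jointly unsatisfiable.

V = True, G = False, W = True, E = True, K = True, B = True

  (1) {E, W, B}: all 3 true ✓
  (2) {G, K, V, E}: 3/4 true — not all ✓
  (3) {V, G, B, K}: 3/4 true — not all ✓
  (4) {G, K, E, W}: 3/4 true — not all ✓
  (5) {K, V}: 2 true — at least one ✓
  (6) W=T, B=T — same ✓
  (7) {E, W, V, B}: all 4 true ✓
  (8) {W, G, V, B}: 3/4 true — not all ✓
  (9) G=F, B=T — not both ✓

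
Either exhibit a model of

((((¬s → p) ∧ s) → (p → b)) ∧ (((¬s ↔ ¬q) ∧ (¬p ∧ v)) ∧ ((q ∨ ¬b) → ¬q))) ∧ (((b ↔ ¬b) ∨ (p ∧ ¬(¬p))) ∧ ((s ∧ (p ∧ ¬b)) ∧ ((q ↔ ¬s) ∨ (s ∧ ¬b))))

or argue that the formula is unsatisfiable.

Case p = True: the conjunct ¬p is False.
Case p = False: the conjunct p is False.
Both cases fail — unsatisfiable.

Unsatisfiable — no assignment works.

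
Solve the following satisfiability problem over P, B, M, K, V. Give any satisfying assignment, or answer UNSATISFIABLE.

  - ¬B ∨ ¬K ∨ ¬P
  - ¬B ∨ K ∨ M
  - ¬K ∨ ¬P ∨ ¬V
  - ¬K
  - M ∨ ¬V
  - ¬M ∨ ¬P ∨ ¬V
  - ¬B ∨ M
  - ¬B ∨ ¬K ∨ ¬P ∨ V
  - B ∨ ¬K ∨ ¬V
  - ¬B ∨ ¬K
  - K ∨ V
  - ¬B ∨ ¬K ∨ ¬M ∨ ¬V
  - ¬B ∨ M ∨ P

P=F, B=T, M=T, K=F, V=T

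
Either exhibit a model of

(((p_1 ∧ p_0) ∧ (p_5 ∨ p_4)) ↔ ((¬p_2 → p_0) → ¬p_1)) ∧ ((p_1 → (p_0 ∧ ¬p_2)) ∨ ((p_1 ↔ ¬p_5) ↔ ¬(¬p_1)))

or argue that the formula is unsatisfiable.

p_0 = True, p_1 = True, p_2 = False, p_4 = False, p_5 = False

  ((p_1 ∧ p_0) ∧ (p_5 ∨ p_4)) ↔ ((¬p_2 → p_0) → ¬p_1) = True
    (p_1 ∧ p_0) ∧ (p_5 ∨ p_4) = False
      p_1 ∧ p_0 = True
      p_5 ∨ p_4 = False
    (¬p_2 → p_0) → ¬p_1 = False
      ¬p_2 → p_0 = True
        ¬p_2 = True
      ¬p_1 = False
  (p_1 → (p_0 ∧ ¬p_2)) ∨ ((p_1 ↔ ¬p_5) ↔ ¬(¬p_1)) = True
    p_1 → (p_0 ∧ ¬p_2) = True
      p_0 ∧ ¬p_2 = True
        ¬p_2 = True
    (p_1 ↔ ¬p_5) ↔ ¬(¬p_1) = True
      p_1 ↔ ¬p_5 = True
        ¬p_5 = True
      ¬(¬p_1) = True
        ¬p_1 = False
Both conjuncts True, so the formula holds.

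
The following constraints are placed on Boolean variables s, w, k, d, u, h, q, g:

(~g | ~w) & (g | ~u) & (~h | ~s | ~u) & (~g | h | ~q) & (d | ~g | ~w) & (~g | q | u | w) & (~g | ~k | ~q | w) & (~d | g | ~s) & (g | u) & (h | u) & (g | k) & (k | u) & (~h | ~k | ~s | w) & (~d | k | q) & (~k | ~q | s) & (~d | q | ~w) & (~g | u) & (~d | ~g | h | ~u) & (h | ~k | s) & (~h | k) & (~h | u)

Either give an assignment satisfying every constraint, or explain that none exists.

s=F; w=F; k=T; d=F; u=T; h=T; q=F; g=T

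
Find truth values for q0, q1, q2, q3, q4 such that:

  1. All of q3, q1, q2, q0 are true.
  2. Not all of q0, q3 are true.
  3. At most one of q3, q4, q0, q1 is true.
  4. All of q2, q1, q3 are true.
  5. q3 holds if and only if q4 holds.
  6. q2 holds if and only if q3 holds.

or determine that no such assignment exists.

UNSATISFIABLE

Case q0 = True:
  (1) forces q3 = True.
  Constraint (2) is violated (q0=T, q3=T) — contradiction.
Case q0 = False:
  Constraint (1) is violated (q0=F) — contradiction.
Both cases fail — unsatisfiable.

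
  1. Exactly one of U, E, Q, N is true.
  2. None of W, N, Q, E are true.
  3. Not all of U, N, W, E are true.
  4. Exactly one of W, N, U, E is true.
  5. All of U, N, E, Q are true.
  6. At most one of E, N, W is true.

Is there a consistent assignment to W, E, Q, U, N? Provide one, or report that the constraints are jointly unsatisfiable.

Case E = True:
  Constraint (2) is violated (E=T) — contradiction.
Case E = False:
  Constraint (5) is violated (E=F) — contradiction.
Both cases fail — unsatisfiable.

Unsatisfiable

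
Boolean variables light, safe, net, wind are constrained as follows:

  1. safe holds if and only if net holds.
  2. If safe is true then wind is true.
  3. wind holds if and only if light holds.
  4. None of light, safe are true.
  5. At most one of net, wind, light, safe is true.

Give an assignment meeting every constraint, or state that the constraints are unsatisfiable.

light = False, safe = False, net = False, wind = False

  (1) safe=F, net=F — same ✓
  (2) safe=F ⇒ wind: vacuous ✓
  (3) wind=F, light=F — same ✓
  (4) {light, safe}: 0 true — none ✓
  (5) {net, wind, light, safe}: 0 true — at most one ✓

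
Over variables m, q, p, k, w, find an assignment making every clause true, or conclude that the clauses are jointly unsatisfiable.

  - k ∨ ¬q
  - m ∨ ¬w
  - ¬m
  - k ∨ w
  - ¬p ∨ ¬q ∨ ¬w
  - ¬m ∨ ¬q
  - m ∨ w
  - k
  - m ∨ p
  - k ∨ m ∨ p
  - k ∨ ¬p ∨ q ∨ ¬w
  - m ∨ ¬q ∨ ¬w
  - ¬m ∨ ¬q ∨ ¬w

Case m = True:
  Clause (¬m) is falsified — contradiction.
Case m = False:
  (m ∨ ¬w) forces w = False.
  Clause (m ∨ w) is falsified — contradiction.
Both cases fail, so the formula is unsatisfiable.

The formula is unsatisfiable.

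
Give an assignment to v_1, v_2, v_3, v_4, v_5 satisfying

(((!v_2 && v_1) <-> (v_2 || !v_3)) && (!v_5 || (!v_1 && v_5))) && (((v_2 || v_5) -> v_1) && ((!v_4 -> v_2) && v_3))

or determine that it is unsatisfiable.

v_1=F, v_2=F, v_3=T, v_4=T, v_5=F

  ((!v_2 && v_1) <-> (v_2 || !v_3)) && (!v_5 || (!v_1 && v_5)) = True
    (!v_2 && v_1) <-> (v_2 || !v_3) = True
      !v_2 && v_1 = False
        !v_2 = True
      v_2 || !v_3 = False
        !v_3 = False
    !v_5 || (!v_1 && v_5) = True
      !v_5 = True
      !v_1 && v_5 = False
        !v_1 = True
  ((v_2 || v_5) -> v_1) && ((!v_4 -> v_2) && v_3) = True
    (v_2 || v_5) -> v_1 = True
      v_2 || v_5 = False
    (!v_4 -> v_2) && v_3 = True
      !v_4 -> v_2 = True
        !v_4 = False
Both conjuncts True, so the formula holds.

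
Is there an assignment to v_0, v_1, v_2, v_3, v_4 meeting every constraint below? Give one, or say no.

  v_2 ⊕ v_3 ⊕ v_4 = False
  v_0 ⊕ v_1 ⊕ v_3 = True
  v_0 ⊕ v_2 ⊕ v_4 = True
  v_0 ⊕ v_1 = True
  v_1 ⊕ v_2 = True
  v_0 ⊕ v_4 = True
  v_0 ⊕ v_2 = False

Unsatisfiable — no assignment works.

Adding constraints 1, 2, 5, 6 mod 2: every variable appears an even number of times on the left, so the left side is 0.
But the right sides sum to 1 (mod 2). 0 ≠ 1 — the system is inconsistent.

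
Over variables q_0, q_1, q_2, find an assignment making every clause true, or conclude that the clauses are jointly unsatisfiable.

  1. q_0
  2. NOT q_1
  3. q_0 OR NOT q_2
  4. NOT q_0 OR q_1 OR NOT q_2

q_0 = True, q_1 = False, q_2 = False

Unit clause (q_0) forces q_0 = True.
Unit clause (NOT q_1) forces q_1 = False.
In (NOT q_0 OR q_1 OR NOT q_2) only NOT q_2 is left, so q_2 = False.
Check each clause:
  (q_0): q_0 holds.
  (NOT q_1): NOT q_1 holds.
  (q_0 OR NOT q_2): q_0 holds.
  (NOT q_0 OR q_1 OR NOT q_2): NOT q_2 holds.
All clauses satisfied.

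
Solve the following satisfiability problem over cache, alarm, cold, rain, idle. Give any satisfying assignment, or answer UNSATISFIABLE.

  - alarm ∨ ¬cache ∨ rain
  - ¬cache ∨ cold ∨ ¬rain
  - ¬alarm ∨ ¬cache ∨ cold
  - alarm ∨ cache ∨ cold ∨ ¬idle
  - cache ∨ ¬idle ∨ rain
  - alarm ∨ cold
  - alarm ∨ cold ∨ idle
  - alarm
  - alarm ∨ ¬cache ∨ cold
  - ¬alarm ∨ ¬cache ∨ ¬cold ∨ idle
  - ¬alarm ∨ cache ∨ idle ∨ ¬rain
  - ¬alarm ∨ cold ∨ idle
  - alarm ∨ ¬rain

cache=T, alarm=T, cold=T, rain=F, idle=T

Unit clause (alarm) forces alarm = True.
Set cache = True.
  then (¬alarm ∨ ¬cache ∨ cold) forces cold = True.
  then (¬alarm ∨ ¬cache ∨ ¬cold ∨ idle) forces idle = True.
Set rain = False.
All clauses satisfied.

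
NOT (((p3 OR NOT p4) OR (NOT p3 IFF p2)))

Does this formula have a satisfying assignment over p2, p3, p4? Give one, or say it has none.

p2=F, p3=F, p4=T

  NOT (((p3 OR NOT p4) OR (NOT p3 IFF p2))) = True
    (p3 OR NOT p4) OR (NOT p3 IFF p2) = False
      p3 OR NOT p4 = False
        NOT p4 = False
      NOT p3 IFF p2 = False
        NOT p3 = True
The formula evaluates to True.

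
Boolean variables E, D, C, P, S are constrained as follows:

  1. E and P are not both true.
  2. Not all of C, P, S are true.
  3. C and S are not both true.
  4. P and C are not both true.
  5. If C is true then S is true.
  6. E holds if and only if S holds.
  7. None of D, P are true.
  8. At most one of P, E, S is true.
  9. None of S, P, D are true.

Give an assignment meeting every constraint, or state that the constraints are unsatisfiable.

E: False, D: False, C: False, P: False, S: False

  (1) E=F, P=F — not both ✓
  (2) {C, P, S}: 0/3 true — not all ✓
  (3) C=F, S=F — not both ✓
  (4) P=F, C=F — not both ✓
  (5) C=F ⇒ S: vacuous ✓
  (6) E=F, S=F — same ✓
  (7) {D, P}: 0 true — none ✓
  (8) {P, E, S}: 0 true — at most one ✓
  (9) {S, P, D}: 0 true — none ✓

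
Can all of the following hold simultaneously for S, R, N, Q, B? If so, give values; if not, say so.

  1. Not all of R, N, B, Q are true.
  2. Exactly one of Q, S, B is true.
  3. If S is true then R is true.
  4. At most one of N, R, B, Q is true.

S: True; R: True; N: False; Q: False; B: False

  (1) {R, N, B, Q}: 1/4 true — not all ✓
  (2) {Q, S, B}: 1 true — exactly one ✓
  (3) S=T ⇒ R: T ✓
  (4) {N, R, B, Q}: 1 true — at most one ✓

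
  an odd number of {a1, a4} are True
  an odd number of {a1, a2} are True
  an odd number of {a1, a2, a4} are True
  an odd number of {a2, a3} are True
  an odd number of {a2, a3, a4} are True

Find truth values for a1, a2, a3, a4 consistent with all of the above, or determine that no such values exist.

a1: True, a2: False, a3: True, a4: False

{a1, a4}: 1 true → odd ✓
{a1, a2}: 1 true → odd ✓
{a1, a2, a4}: 1 true → odd ✓
{a2, a3}: 1 true → odd ✓
{a2, a3, a4}: 1 true → odd ✓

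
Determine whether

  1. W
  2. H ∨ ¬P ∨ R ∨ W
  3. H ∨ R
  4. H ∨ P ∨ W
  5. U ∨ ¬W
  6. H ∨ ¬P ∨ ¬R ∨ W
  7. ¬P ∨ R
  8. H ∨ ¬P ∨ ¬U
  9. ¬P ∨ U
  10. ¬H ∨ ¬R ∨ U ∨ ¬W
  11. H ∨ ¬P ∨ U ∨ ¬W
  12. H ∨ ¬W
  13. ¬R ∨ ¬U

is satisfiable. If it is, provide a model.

Unit clause (W) forces W = True.
In (U ∨ ¬W) only U is left, so U = True.
In (H ∨ ¬W) only H is left, so H = True.
In (¬R ∨ ¬U) only ¬R is left, so R = False.
In (¬P ∨ R) only ¬P is left, so P = False.
All clauses satisfied.

W = True, H = True, P = False, U = True, R = False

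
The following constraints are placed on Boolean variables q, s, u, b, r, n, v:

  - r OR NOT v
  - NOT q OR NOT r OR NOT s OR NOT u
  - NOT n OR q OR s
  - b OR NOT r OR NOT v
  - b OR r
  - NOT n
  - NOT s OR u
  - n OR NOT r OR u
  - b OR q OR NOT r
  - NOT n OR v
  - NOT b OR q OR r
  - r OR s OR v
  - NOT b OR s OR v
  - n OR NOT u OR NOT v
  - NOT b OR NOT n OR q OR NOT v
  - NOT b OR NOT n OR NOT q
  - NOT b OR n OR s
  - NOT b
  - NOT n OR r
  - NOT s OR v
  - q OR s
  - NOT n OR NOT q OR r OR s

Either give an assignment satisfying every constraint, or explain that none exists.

q = True, s = False, u = True, b = False, r = True, n = False, v = False

Unit clause (NOT n) forces n = False.
Unit clause (NOT b) forces b = False.
In (b OR r) only r is left, so r = True.
In (n OR NOT r OR u) only u is left, so u = True.
In (b OR q OR NOT r) only q is left, so q = True.
In (n OR NOT u OR NOT v) only NOT v is left, so v = False.
In (NOT s OR v) only NOT s is left, so s = False.
All clauses satisfied.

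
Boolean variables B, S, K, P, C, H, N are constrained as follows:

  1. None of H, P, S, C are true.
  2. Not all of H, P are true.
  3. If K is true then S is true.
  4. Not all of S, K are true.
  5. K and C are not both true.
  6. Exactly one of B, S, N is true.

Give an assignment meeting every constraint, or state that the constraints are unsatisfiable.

B = False; S = False; K = False; P = False; C = False; H = False; N = True

  (1) {H, P, S, C}: 0 true — none ✓
  (2) {H, P}: 0/2 true — not all ✓
  (3) K=F ⇒ S: vacuous ✓
  (4) {S, K}: 0/2 true — not all ✓
  (5) K=F, C=F — not both ✓
  (6) {B, S, N}: 1 true — exactly one ✓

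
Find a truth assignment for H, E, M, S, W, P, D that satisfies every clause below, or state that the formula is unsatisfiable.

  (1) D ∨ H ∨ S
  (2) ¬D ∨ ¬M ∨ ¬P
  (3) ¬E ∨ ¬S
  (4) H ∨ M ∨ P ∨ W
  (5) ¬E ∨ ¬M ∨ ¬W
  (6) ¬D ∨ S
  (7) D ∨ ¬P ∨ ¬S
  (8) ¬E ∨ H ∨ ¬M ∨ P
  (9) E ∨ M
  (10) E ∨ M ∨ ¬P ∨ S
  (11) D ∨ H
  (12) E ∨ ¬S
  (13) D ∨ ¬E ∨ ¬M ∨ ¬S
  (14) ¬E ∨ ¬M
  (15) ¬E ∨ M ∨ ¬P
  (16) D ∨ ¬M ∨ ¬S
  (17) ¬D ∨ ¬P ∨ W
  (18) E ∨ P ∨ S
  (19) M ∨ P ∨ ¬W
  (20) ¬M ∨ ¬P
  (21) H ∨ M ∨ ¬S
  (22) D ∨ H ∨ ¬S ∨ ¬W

H=T; E=T; M=F; S=F; W=F; P=F; D=F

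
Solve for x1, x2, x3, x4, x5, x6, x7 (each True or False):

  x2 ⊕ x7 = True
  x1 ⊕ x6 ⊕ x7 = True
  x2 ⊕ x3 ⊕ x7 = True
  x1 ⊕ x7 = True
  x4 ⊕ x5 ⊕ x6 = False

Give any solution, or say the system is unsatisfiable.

x1 = False, x2 = False, x3 = False, x4 = True, x5 = True, x6 = False, x7 = True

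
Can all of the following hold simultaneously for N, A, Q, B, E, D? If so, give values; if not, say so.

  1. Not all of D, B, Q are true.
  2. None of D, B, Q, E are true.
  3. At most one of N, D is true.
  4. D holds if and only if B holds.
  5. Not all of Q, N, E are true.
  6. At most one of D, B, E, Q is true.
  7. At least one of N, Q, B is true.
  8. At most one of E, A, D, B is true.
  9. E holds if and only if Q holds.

N = True; A = False; Q = False; B = False; E = False; D = False

  (1) {D, B, Q}: 0/3 true — not all ✓
  (2) {D, B, Q, E}: 0 true — none ✓
  (3) {N, D}: 1 true — at most one ✓
  (4) D=F, B=F — same ✓
  (5) {Q, N, E}: 1/3 true — not all ✓
  (6) {D, B, E, Q}: 0 true — at most one ✓
  (7) {N, Q, B}: 1 true — at least one ✓
  (8) {E, A, D, B}: 0 true — at most one ✓
  (9) E=F, Q=F — same ✓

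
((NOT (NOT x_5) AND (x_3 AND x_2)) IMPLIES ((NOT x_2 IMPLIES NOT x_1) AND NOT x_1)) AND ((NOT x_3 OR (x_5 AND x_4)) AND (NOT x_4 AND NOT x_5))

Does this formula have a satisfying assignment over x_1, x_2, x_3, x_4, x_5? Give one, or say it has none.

x_1 = False; x_2 = False; x_3 = False; x_4 = False; x_5 = False

  (NOT (NOT x_5) AND (x_3 AND x_2)) IMPLIES ((NOT x_2 IMPLIES NOT x_1) AND NOT x_1) = True
    NOT (NOT x_5) AND (x_3 AND x_2) = False
      NOT (NOT x_5) = False
        NOT x_5 = True
      x_3 AND x_2 = False
    (NOT x_2 IMPLIES NOT x_1) AND NOT x_1 = True
      NOT x_2 IMPLIES NOT x_1 = True
        NOT x_2 = True
        NOT x_1 = True
      NOT x_1 = True
  (NOT x_3 OR (x_5 AND x_4)) AND (NOT x_4 AND NOT x_5) = True
    NOT x_3 OR (x_5 AND x_4) = True
      NOT x_3 = True
      x_5 AND x_4 = False
    NOT x_4 AND NOT x_5 = True
      NOT x_4 = True
      NOT x_5 = True
Both conjuncts True, so the formula holds.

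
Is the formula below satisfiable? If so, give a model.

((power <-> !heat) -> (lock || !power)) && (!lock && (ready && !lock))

lock=F, ready=T, power=T, heat=T

  (power <-> !heat) -> (lock || !power) = True
    power <-> !heat = False
      !heat = False
    lock || !power = False
      !power = False
  !lock && (ready && !lock) = True
    !lock = True
    ready && !lock = True
      !lock = True
Both conjuncts True, so the formula holds.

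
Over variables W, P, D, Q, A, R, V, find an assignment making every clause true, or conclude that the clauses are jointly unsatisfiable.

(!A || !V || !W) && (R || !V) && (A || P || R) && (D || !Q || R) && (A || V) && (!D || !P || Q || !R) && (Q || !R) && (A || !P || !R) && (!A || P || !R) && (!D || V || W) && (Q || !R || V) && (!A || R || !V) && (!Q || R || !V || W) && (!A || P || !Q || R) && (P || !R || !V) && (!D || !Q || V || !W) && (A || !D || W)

W = False, P = True, D = True, Q = True, A = True, R = True, V = True

Set W = False.
Set P = True.
Set D = True.
  then (!D || V || W) forces V = True.
  then (A || !D || W) forces A = True.
  then (R || !V) forces R = True.
  then (!D || !P || Q || !R) forces Q = True.
All clauses satisfied.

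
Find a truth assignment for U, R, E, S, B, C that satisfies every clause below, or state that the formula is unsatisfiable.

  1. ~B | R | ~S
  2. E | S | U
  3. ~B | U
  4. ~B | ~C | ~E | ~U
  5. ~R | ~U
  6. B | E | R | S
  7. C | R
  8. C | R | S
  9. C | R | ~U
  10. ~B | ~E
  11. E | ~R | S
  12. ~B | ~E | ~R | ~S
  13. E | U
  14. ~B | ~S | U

Set U = True.
  then (~R | ~U) forces R = False.
  then (C | R) forces C = True.
Set E = True.
  then (~B | ~C | ~E | ~U) forces B = False.
Set S = False.
All clauses satisfied.

U = True; R = False; E = True; S = False; B = False; C = True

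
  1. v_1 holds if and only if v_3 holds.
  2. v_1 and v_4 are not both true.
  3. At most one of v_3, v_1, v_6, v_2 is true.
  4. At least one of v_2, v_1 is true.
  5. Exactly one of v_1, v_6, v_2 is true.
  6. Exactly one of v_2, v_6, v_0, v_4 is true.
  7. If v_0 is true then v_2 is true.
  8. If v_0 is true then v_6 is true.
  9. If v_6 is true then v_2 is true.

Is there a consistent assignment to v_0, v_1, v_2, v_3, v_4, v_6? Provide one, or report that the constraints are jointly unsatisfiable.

v_0 = False, v_1 = False, v_2 = True, v_3 = False, v_4 = False, v_6 = False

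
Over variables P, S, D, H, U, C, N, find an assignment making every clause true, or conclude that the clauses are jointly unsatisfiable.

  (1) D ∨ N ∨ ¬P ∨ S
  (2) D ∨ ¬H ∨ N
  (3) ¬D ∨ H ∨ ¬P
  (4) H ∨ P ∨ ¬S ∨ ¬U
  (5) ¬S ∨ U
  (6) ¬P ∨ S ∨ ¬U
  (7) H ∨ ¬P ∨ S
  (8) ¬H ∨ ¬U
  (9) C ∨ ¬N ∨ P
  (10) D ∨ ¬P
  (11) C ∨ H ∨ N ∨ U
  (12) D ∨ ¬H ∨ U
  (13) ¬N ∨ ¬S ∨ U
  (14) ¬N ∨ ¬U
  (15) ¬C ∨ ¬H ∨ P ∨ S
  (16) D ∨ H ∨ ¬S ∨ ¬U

Set P = False.
Try S = True:
  (¬S ∨ U) forces U = True.
  (H ∨ P ∨ ¬S ∨ ¬U) forces H = True.
  clause (¬H ∨ ¬U) is falsified — backtrack.
So S = False.
Set D = True.
Set H = False.
Set U = True.
  then (¬N ∨ ¬U) forces N = False.
Set C = True.
All clauses satisfied.

P: False, S: False, D: True, H: False, U: True, C: True, N: False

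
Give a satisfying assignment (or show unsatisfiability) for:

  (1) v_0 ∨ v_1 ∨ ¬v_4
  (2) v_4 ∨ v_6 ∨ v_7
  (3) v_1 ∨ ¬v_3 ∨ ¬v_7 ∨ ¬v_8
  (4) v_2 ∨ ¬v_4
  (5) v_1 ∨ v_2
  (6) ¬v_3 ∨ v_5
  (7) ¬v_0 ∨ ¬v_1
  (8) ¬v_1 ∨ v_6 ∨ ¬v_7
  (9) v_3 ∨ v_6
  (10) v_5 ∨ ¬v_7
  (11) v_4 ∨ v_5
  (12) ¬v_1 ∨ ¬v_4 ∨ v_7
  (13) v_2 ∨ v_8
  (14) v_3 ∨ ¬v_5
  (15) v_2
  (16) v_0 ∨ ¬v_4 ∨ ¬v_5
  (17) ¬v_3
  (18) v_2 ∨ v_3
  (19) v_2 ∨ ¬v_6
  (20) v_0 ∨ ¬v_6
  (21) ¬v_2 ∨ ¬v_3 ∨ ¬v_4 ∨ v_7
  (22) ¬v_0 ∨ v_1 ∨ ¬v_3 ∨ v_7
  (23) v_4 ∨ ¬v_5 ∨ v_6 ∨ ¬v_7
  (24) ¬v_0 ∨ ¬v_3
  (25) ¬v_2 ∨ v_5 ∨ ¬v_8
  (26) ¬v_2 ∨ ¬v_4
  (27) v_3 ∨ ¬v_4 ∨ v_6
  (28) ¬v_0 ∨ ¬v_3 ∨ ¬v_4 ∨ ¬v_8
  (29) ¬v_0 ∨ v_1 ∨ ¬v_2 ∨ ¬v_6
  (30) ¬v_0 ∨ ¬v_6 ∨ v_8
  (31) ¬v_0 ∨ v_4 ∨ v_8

No satisfying assignment exists.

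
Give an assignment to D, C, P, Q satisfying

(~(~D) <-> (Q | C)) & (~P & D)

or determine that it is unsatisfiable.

D = True, C = True, P = False, Q = True

  ~(~D) <-> (Q | C) = True
    ~(~D) = True
      ~D = False
    Q | C = True
  ~P & D = True
    ~P = True
Both conjuncts True, so the formula holds.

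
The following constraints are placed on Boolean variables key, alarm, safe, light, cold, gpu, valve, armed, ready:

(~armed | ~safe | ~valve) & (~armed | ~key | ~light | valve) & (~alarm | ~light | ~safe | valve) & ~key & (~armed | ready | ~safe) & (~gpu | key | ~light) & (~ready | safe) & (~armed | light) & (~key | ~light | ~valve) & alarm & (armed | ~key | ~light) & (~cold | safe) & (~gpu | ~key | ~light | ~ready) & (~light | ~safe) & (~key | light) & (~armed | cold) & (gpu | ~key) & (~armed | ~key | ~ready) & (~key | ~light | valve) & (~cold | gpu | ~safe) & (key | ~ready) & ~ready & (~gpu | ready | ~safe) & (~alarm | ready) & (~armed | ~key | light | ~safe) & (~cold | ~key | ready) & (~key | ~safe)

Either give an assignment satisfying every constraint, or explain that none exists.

Unsatisfiable — no assignment works.

Case key = True:
  Clause (~key) is falsified — contradiction.
Case key = False:
  (alarm) forces alarm = True.
  (key | ~ready) forces ready = False.
  Clause (~alarm | ready) is falsified — contradiction.
Both cases fail, so the formula is unsatisfiable.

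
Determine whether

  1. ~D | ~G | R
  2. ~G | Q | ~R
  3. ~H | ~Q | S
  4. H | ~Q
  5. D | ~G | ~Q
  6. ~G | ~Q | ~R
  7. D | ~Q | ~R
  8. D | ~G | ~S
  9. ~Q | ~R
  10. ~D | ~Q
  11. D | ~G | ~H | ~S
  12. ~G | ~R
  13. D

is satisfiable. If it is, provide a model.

G=F, S=F, H=F, Q=F, D=T, R=T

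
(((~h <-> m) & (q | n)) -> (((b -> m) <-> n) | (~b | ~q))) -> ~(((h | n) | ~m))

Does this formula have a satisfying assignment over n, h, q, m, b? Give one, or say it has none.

n: True; h: True; q: True; m: False; b: True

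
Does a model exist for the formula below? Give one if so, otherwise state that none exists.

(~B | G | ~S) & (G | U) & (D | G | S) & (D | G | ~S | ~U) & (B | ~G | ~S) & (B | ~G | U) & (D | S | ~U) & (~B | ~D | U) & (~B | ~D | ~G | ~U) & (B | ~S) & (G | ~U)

Set S = False.
Set B = True.
Try U = True:
  (D | S | ~U) forces D = True.
  (~B | ~D | ~G | ~U) forces G = False.
  clause (G | ~U) is falsified — backtrack.
So U = False.
  then (G | U) forces G = True.
  then (~B | ~D | U) forces D = False.
All clauses satisfied.

S=F; B=T; U=F; D=F; G=T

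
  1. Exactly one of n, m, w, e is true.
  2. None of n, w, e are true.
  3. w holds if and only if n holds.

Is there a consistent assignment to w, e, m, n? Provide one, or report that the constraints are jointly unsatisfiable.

w = False, e = False, m = True, n = False

  (1) {n, m, w, e}: 1 true — exactly one ✓
  (2) {n, w, e}: 0 true — none ✓
  (3) w=F, n=F — same ✓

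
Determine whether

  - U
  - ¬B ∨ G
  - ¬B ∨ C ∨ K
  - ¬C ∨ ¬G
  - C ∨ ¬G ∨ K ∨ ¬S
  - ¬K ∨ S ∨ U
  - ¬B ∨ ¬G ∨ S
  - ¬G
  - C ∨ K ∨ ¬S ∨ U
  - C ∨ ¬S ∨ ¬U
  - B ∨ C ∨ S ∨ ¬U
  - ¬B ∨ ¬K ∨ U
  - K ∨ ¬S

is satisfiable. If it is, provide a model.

B = False, K = True, C = True, U = True, G = False, S = True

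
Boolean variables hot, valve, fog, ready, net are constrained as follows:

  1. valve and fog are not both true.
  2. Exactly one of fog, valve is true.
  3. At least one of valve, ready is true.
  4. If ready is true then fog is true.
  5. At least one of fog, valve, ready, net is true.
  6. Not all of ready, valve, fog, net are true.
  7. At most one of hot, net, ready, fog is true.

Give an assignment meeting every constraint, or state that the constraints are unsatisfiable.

hot = False; valve = True; fog = False; ready = False; net = False

  (1) valve=T, fog=F — not both ✓
  (2) {fog, valve}: 1 true — exactly one ✓
  (3) {valve, ready}: 1 true — at least one ✓
  (4) ready=F ⇒ fog: vacuous ✓
  (5) {fog, valve, ready, net}: 1 true — at least one ✓
  (6) {ready, valve, fog, net}: 1/4 true — not all ✓
  (7) {hot, net, ready, fog}: 0 true — at most one ✓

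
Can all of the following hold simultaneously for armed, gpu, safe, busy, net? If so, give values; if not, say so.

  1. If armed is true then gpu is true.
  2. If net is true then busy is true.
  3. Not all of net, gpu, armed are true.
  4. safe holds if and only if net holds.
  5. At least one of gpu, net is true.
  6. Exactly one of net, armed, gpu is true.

armed=F, gpu=T, safe=F, busy=T, net=F

  (1) armed=F ⇒ gpu: vacuous ✓
  (2) net=F ⇒ busy: vacuous ✓
  (3) {net, gpu, armed}: 1/3 true — not all ✓
  (4) safe=F, net=F — same ✓
  (5) {gpu, net}: 1 true — at least one ✓
  (6) {net, armed, gpu}: 1 true — exactly one ✓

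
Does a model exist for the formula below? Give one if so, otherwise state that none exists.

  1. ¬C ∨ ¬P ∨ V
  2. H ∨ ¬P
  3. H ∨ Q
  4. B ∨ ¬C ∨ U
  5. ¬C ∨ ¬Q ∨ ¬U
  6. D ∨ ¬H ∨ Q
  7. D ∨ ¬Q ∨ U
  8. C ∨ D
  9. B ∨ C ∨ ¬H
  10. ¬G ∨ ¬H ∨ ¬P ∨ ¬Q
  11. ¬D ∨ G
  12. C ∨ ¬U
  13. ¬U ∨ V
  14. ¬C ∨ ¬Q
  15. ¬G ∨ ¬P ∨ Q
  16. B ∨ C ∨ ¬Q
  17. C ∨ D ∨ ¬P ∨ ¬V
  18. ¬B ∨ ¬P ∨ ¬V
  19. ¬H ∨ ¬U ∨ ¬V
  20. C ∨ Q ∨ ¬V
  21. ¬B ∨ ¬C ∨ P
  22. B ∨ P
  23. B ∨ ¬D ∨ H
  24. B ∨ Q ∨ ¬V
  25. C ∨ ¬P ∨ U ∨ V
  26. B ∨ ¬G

G: True; D: True; C: False; H: False; B: True; V: False; P: False; Q: True; U: False

Set G = True.
  then (B ∨ ¬G) forces B = True.
Try D = False:
  (C ∨ D) forces C = True.
  (¬C ∨ ¬Q) forces Q = False.
  (H ∨ Q) forces H = True.
  clause (D ∨ ¬H ∨ Q) is falsified — backtrack.
So D = True.
Try C = True:
  (¬C ∨ ¬Q) forces Q = False.
  (H ∨ Q) forces H = True.
  (¬G ∨ ¬P ∨ Q) forces P = False.
  clause (¬B ∨ ¬C ∨ P) is falsified — backtrack.
So C = False.
  then (C ∨ ¬U) forces U = False.
Set H = False.
  then (H ∨ ¬P) forces P = False.
  then (H ∨ Q) forces Q = True.
Set V = False.
All clauses satisfied.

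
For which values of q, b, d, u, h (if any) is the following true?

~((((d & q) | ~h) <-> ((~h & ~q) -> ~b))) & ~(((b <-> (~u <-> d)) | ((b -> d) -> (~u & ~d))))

q = False; b = True; d = True; u = True; h = True

  ~((((d & q) | ~h) <-> ((~h & ~q) -> ~b))) = True
    ((d & q) | ~h) <-> ((~h & ~q) -> ~b) = False
      (d & q) | ~h = False
        d & q = False
        ~h = False
      (~h & ~q) -> ~b = True
        ~h & ~q = False
          ~h = False
          ~q = True
        ~b = False
  ~(((b <-> (~u <-> d)) | ((b -> d) -> (~u & ~d)))) = True
    (b <-> (~u <-> d)) | ((b -> d) -> (~u & ~d)) = False
      b <-> (~u <-> d) = False
        ~u <-> d = False
          ~u = False
      (b -> d) -> (~u & ~d) = False
        b -> d = True
        ~u & ~d = False
          ~u = False
          ~d = False
Both conjuncts True, so the formula holds.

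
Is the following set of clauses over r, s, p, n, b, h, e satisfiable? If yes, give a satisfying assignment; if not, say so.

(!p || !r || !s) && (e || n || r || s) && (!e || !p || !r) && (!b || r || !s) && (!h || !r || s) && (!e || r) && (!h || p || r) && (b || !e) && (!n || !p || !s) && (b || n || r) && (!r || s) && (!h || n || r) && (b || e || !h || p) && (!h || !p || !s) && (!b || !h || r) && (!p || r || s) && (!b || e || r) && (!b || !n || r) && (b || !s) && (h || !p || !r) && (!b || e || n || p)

Set r = True.
  then (!r || s) forces s = True.
  then (b || !s) forces b = True.
  then (!p || !r || !s) forces p = False.
Set n = True.
Set h = True.
Set e = True.
All clauses satisfied.

r = True, s = True, p = False, n = True, b = True, h = True, e = True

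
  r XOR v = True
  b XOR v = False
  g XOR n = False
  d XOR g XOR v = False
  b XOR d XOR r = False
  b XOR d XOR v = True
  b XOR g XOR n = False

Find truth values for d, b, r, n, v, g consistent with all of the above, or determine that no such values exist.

d: True, b: False, r: True, n: True, v: False, g: True

r XOR v = T XOR F = True ✓
b XOR v = F XOR F = False ✓
g XOR n = T XOR T = False ✓
d XOR g XOR v = T XOR T XOR F = False ✓
b XOR d XOR r = F XOR T XOR T = False ✓
b XOR d XOR v = F XOR T XOR F = True ✓
b XOR g XOR n = F XOR T XOR T = False ✓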